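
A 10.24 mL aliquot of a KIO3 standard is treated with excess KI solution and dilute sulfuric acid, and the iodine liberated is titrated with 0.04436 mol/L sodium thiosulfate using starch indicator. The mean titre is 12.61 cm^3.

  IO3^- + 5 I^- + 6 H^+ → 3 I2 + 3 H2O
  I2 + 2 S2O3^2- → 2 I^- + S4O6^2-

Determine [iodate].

0.009104 mol/L

n(S2O3^2-) = 0.01261 × 0.04436 = 5.594 × 10^-4 mol
n(I2) = n(S2O3^2-)/2 = 2.797 × 10^-4 mol
From the 1:3 ratio, n(IO3^-) in the aliquot = 1/3 × 2.797 × 10^-4 = 9.323 × 10^-5 mol
[IO3^-] = 9.323 × 10^-5 / 0.01024 = 0.009104 mol/L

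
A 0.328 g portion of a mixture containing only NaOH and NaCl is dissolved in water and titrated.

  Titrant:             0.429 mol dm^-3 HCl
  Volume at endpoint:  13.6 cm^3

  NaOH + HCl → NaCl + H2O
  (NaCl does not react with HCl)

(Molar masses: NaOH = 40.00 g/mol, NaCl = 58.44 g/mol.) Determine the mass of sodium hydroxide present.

n(HCl) = 0.0136 × 0.429 = 5.83 × 10^-3 mol
Let x = n(NaOH), y = n(NaCl).
Titrant: 1x = 5.83 × 10^-3;  mass: 40.00x + 58.44y = 0.328
Solving, x = 5.83 × 10^-3 mol, y = 1.62 × 10^-3 mol
mass of NaOH = 5.83 × 10^-3 × 40.00 = 0.233 g

0.233 g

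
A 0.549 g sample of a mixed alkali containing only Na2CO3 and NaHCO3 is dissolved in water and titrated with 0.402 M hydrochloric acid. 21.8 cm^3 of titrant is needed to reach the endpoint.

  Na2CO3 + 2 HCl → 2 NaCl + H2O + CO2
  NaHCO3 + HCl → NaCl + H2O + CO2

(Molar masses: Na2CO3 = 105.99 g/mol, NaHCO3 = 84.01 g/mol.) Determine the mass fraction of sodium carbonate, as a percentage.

n(HCl) = 0.0218 × 0.402 = 8.76 × 10^-3 mol
Let x = n(Na2CO3), y = n(NaHCO3).
Titrant: 2x + 1y = 8.76 × 10^-3;  mass: 105.99x + 84.01y = 0.549
Solving, x = 3.02 × 10^-3 mol, y = 2.73 × 10^-3 mol
mass of Na2CO3 = 3.02 × 10^-3 × 105.99 = 0.320 g
% Na2CO3 = 0.320 / 0.549 × 100 = 58.3 %

58.3 %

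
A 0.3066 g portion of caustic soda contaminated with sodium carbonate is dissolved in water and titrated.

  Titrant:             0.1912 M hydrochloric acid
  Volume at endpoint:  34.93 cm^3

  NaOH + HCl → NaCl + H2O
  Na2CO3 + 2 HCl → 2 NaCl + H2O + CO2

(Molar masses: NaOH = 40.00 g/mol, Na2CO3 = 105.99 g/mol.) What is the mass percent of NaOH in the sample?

n(HCl) = 0.03493 × 0.1912 = 6.679 × 10^-3 mol
Let x = n(NaOH), y = n(Na2CO3).
Titrant: 1x + 2y = 6.679 × 10^-3;  mass: 40.00x + 105.99y = 0.3066
Solving, x = 3.642 × 10^-3 mol, y = 1.518 × 10^-3 mol
mass of NaOH = 3.642 × 10^-3 × 40.00 = 0.1457 g
% NaOH = 0.1457 / 0.3066 × 100 = 47.52 %

47.52 %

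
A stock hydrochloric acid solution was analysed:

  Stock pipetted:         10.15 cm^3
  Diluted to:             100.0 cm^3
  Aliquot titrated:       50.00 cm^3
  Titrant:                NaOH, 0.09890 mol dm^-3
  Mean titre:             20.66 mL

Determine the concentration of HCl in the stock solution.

HCl + NaOH → NaCl + H2O
n(NaOH) = 0.02066 × 0.09890 = 2.043 × 10^-3 mol
n(HCl) in the aliquot = 2.043 × 10^-3 mol (1:1 ratio)
[HCl]_dilute = 2.043 × 10^-3 / 0.05000 = 0.04087 mol/L
Dilution factor = 100.0 / 10.15 = 9.852
[HCl]_stock = 0.04087 × 9.852 = 0.4026 mol/L

0.4026 mol/L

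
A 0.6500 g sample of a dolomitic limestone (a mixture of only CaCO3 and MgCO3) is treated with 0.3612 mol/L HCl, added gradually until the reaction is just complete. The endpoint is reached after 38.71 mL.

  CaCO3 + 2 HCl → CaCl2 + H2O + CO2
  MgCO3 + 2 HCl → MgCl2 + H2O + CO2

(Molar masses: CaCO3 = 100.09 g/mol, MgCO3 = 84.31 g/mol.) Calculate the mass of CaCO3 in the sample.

0.3843 g

n(HCl) = 0.03871 × 0.3612 = 0.01398 mol
Let x = n(CaCO3), y = n(MgCO3).
Titrant: 2x + 2y = 0.01398;  mass: 100.09x + 84.31y = 0.6500
Solving, x = 3.839 × 10^-3 mol, y = 3.152 × 10^-3 mol
mass of CaCO3 = 3.839 × 10^-3 × 100.09 = 0.3843 g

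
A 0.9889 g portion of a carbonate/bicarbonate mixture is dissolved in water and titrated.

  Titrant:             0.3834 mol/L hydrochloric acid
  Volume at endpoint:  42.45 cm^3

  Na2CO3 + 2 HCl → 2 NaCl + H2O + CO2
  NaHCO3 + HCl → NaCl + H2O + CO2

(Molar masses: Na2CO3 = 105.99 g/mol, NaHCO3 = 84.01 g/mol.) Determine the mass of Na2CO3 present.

n(HCl) = 0.04245 × 0.3834 = 0.01628 mol
Let x = n(Na2CO3), y = n(NaHCO3).
Titrant: 2x + 1y = 0.01628;  mass: 105.99x + 84.01y = 0.9889
Solving, x = 6.100 × 10^-3 mol, y = 4.075 × 10^-3 mol
mass of Na2CO3 = 6.100 × 10^-3 × 105.99 = 0.6466 g

0.6466 g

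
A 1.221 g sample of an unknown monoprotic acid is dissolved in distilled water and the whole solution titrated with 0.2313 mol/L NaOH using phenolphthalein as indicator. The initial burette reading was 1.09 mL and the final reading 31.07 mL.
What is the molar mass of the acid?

n(NaOH) = 0.02998 L × 0.2313 mol/L = 6.934 × 10^-3 mol
n(HA) = 6.934 × 10^-3 mol (1:1 ratio)
M = m / n = 1.221 g / 6.934 × 10^-3 mol = 176.1 g/mol

176.1 g/mol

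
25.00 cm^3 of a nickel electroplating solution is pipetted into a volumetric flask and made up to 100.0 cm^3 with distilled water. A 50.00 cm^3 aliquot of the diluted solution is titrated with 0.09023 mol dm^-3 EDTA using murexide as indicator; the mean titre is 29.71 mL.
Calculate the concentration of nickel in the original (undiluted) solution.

0.2145 mol/L

Ni^2+ + EDTA^4- → [Ni(EDTA)]^2-
n(EDTA) = 0.02971 × 0.09023 = 2.681 × 10^-3 mol
n(Ni2+) in the aliquot = 2.681 × 10^-3 mol (1:1 ratio)
[Ni2+]_dilute = 2.681 × 10^-3 / 0.05000 = 0.05361 mol/L
Dilution factor = 100.0 / 25.00 = 4.000
[Ni2+]_stock = 0.05361 × 4.000 = 0.2145 mol/L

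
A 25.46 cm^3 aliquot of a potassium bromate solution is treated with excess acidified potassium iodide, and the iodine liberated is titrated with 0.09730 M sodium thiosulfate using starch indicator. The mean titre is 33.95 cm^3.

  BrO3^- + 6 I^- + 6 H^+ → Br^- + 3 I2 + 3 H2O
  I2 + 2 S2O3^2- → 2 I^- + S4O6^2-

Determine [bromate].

n(S2O3^2-) = 0.03395 × 0.09730 = 3.303 × 10^-3 mol
n(I2) = n(S2O3^2-)/2 = 1.652 × 10^-3 mol
From the 1:3 ratio, n(BrO3^-) in the aliquot = 1/3 × 1.652 × 10^-3 = 5.506 × 10^-4 mol
[BrO3^-] = 5.506 × 10^-4 / 0.02546 = 0.02162 mol/L

0.02162 M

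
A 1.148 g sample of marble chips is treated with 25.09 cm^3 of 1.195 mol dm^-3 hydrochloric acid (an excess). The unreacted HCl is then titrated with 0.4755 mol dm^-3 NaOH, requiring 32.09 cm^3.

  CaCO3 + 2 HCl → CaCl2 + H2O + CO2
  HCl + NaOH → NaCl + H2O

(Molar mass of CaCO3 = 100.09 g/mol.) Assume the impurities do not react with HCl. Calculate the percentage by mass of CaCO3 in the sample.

n(HCl) added = 0.02509 × 1.195 = 0.02998 mol
n(NaOH) used in back-titration = 0.03209 × 0.4755 = 0.01526 mol
n(HCl) left over = 0.01526 mol (1:1 ratio)
n(HCl) consumed by analyte = 0.02998 − 0.01526 = 0.01472 mol
From the 1:2 ratio, n(CaCO3) = 1/2 × 0.01472 = 7.362 × 10^-3 mol
mass of CaCO3 = 7.362 × 10^-3 × 100.09 = 0.7369 g
% CaCO3 = 0.7369 / 1.148 × 100 = 64.19 %

64.19 %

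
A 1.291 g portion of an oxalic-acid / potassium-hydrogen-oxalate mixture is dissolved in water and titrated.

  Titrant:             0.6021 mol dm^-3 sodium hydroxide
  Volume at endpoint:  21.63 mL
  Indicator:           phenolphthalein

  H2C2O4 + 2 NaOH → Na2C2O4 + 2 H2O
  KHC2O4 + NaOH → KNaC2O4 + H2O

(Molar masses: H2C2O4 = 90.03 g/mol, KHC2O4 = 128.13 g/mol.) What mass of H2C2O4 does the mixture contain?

n(NaOH) = 0.02163 × 0.6021 = 0.01302 mol
Let x = n(H2C2O4), y = n(KHC2O4).
Titrant: 2x + 1y = 0.01302;  mass: 90.03x + 128.13y = 1.291
Solving, x = 2.272 × 10^-3 mol, y = 8.479 × 10^-3 mol
mass of H2C2O4 = 2.272 × 10^-3 × 90.03 = 0.2046 g

0.2046 g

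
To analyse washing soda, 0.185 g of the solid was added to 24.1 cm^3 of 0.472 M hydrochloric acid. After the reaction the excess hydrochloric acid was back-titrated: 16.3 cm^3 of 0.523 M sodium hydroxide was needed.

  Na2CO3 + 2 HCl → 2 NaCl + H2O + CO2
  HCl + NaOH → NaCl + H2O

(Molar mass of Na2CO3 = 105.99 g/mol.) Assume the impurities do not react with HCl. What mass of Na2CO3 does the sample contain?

0.151 g

n(HCl) added = 0.0241 × 0.472 = 0.0114 mol
n(NaOH) used in back-titration = 0.0163 × 0.523 = 8.52 × 10^-3 mol
n(HCl) left over = 8.52 × 10^-3 mol (1:1 ratio)
n(HCl) consumed by analyte = 0.0114 − 8.52 × 10^-3 = 2.85 × 10^-3 mol
From the 1:2 ratio, n(Na2CO3) = 1/2 × 2.85 × 10^-3 = 1.43 × 10^-3 mol
mass of Na2CO3 = 1.43 × 10^-3 × 105.99 = 0.151 g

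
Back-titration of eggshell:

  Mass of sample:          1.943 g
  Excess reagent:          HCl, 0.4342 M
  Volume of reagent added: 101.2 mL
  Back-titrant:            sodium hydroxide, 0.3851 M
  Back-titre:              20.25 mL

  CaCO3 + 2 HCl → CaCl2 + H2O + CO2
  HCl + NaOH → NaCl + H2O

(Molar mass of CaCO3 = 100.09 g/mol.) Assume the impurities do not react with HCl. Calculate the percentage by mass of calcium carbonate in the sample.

93.09 %

n(HCl) added = 0.1012 × 0.4342 = 0.04394 mol
n(NaOH) used in back-titration = 0.02025 × 0.3851 = 7.798 × 10^-3 mol
n(HCl) left over = 7.798 × 10^-3 mol (1:1 ratio)
n(HCl) consumed by analyte = 0.04394 − 7.798 × 10^-3 = 0.03614 mol
From the 1:2 ratio, n(CaCO3) = 1/2 × 0.03614 = 0.01807 mol
mass of CaCO3 = 0.01807 × 100.09 = 1.809 g
% CaCO3 = 1.809 / 1.943 × 100 = 93.09 %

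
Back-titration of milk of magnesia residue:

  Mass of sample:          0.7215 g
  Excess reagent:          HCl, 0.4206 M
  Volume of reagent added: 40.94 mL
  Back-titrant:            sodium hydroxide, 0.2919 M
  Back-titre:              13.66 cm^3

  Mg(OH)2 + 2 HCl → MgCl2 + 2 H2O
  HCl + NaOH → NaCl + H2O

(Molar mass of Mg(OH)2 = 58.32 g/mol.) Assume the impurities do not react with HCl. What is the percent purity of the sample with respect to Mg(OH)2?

n(HCl) added = 0.04094 × 0.4206 = 0.01722 mol
n(NaOH) used in back-titration = 0.01366 × 0.2919 = 3.987 × 10^-3 mol
n(HCl) left over = 3.987 × 10^-3 mol (1:1 ratio)
n(HCl) consumed by analyte = 0.01722 − 3.987 × 10^-3 = 0.01323 mol
From the 1:2 ratio, n(Mg(OH)2) = 1/2 × 0.01323 = 6.616 × 10^-3 mol
mass of Mg(OH)2 = 6.616 × 10^-3 × 58.32 = 0.3858 g
% Mg(OH)2 = 0.3858 / 0.7215 × 100 = 53.48 %

53.48 %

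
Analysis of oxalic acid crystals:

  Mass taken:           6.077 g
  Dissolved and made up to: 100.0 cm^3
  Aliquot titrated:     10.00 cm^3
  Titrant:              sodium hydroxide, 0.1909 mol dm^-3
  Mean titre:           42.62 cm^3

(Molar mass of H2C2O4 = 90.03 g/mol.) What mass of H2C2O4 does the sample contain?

3.662 g

H2C2O4 + 2 NaOH → Na2C2O4 + 2 H2O
n(NaOH) per titration = 0.04262 × 0.1909 = 8.136 × 10^-3 mol
From the 1:2 ratio, n(H2C2O4) in each aliquot = 1/2 × 8.136 × 10^-3 = 4.068 × 10^-3 mol
n(H2C2O4) in the whole flask = 4.068 × 10^-3 × 100.0/10.00 = 0.04068 mol
mass of H2C2O4 = 0.04068 × 90.03 = 3.662 g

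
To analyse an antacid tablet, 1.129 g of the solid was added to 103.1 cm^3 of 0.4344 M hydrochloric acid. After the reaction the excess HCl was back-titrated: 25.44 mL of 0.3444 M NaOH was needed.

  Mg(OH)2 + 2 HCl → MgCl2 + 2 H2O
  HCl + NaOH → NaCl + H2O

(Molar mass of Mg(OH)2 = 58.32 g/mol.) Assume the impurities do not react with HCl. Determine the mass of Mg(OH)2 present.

1.050 g

n(HCl) added = 0.1031 × 0.4344 = 0.04479 mol
n(NaOH) used in back-titration = 0.02544 × 0.3444 = 8.762 × 10^-3 mol
n(HCl) left over = 8.762 × 10^-3 mol (1:1 ratio)
n(HCl) consumed by analyte = 0.04479 − 8.762 × 10^-3 = 0.03603 mol
From the 1:2 ratio, n(Mg(OH)2) = 1/2 × 0.03603 = 0.01801 mol
mass of Mg(OH)2 = 0.01801 × 58.32 = 1.050 g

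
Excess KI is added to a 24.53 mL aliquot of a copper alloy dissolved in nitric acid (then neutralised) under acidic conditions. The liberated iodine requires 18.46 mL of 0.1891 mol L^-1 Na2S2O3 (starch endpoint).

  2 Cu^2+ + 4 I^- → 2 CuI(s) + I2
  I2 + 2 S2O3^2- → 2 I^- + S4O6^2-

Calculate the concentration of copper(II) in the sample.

0.1423 mol/L

n(S2O3^2-) = 0.01846 × 0.1891 = 3.491 × 10^-3 mol
n(I2) = n(S2O3^2-)/2 = 1.745 × 10^-3 mol
From the 2:1 ratio, n(Cu2+) in the aliquot = 2/1 × 1.745 × 10^-3 = 3.491 × 10^-3 mol
[Cu2+] = 3.491 × 10^-3 / 0.02453 = 0.1423 mol/L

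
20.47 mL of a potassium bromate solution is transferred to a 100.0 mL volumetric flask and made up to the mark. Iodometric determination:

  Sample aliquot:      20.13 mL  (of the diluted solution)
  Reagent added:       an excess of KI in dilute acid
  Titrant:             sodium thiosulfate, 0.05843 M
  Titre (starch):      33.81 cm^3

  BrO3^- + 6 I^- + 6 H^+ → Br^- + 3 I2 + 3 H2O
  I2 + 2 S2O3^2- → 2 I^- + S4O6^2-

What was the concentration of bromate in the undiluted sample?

n(S2O3^2-) = 0.03381 × 0.05843 = 1.976 × 10^-3 mol
n(I2) = n(S2O3^2-)/2 = 9.878 × 10^-4 mol
From the 1:3 ratio, n(BrO3^-) in the aliquot = 1/3 × 9.878 × 10^-4 = 3.293 × 10^-4 mol
[BrO3^-]_dilute = 3.293 × 10^-4 / 0.02013 = 0.01636 mol/L
[BrO3^-]_original = 0.01636 × 100.0/20.47 = 0.07990 mol/L

0.07990 M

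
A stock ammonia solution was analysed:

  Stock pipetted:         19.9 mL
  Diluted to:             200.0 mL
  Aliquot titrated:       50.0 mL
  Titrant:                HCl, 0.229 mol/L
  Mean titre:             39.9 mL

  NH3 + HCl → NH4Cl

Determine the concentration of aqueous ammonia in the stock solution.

n(HCl) = 0.0399 × 0.229 = 9.14 × 10^-3 mol
n(NH3) in the aliquot = 9.14 × 10^-3 mol (1:1 ratio)
[NH3]_dilute = 9.14 × 10^-3 / 0.0500 = 0.183 mol/L
Dilution factor = 200.0 / 19.9 = 10.05
[NH3]_stock = 0.183 × 10.05 = 1.84 mol/L

1.84 mol/L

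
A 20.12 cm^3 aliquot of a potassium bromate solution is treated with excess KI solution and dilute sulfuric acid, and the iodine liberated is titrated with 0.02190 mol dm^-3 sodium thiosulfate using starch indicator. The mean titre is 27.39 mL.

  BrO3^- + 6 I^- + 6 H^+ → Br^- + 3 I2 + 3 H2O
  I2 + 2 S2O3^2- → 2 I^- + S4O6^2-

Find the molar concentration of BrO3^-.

0.004969 mol/L

n(S2O3^2-) = 0.02739 × 0.02190 = 5.998 × 10^-4 mol
n(I2) = n(S2O3^2-)/2 = 2.999 × 10^-4 mol
From the 1:3 ratio, n(BrO3^-) in the aliquot = 1/3 × 2.999 × 10^-4 = 9.997 × 10^-5 mol
[BrO3^-] = 9.997 × 10^-5 / 0.02012 = 0.004969 mol/L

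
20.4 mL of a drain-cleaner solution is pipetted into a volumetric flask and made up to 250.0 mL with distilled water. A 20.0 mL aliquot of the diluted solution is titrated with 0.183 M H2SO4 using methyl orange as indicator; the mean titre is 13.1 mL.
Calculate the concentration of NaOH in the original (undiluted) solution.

2.94 M

2 NaOH + H2SO4 → Na2SO4 + 2 H2O
n(H2SO4) = 0.0131 × 0.183 = 2.40 × 10^-3 mol
From the 2:1 ratio, n(NaOH) in the aliquot = 2/1 × 2.40 × 10^-3 = 4.79 × 10^-3 mol
[NaOH]_dilute = 4.79 × 10^-3 / 0.0200 = 0.240 mol/L
Dilution factor = 250.0 / 20.4 = 12.25
[NaOH]_stock = 0.240 × 12.25 = 2.94 mol/L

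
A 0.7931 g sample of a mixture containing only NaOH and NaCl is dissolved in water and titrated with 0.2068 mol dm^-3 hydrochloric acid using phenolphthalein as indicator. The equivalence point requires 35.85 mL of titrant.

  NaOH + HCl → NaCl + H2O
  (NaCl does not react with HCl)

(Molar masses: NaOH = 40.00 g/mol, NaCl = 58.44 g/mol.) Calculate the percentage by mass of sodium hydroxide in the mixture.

37.39 %

n(HCl) = 0.03585 × 0.2068 = 7.414 × 10^-3 mol
Let x = n(NaOH), y = n(NaCl).
Titrant: 1x = 7.414 × 10^-3;  mass: 40.00x + 58.44y = 0.7931
Solving, x = 7.414 × 10^-3 mol, y = 8.497 × 10^-3 mol
mass of NaOH = 7.414 × 10^-3 × 40.00 = 0.2966 g
% NaOH = 0.2966 / 0.7931 × 100 = 37.39 %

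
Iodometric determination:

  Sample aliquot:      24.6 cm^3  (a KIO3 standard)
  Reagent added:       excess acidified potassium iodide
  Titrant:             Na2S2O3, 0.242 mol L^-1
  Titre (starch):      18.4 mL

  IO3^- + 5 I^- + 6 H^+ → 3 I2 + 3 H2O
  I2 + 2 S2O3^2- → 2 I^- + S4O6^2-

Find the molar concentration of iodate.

n(S2O3^2-) = 0.0184 × 0.242 = 4.45 × 10^-3 mol
n(I2) = n(S2O3^2-)/2 = 2.23 × 10^-3 mol
From the 1:3 ratio, n(IO3^-) in the aliquot = 1/3 × 2.23 × 10^-3 = 7.42 × 10^-4 mol
[IO3^-] = 7.42 × 10^-4 / 0.0246 = 0.0302 mol/L

0.0302 mol/L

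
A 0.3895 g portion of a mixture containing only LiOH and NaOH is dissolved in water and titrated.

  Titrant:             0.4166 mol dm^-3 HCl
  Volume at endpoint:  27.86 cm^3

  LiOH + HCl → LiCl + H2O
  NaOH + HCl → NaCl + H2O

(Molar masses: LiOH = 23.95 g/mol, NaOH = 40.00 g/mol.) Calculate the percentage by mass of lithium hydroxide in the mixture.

28.64 %

n(HCl) = 0.02786 × 0.4166 = 0.01161 mol
Let x = n(LiOH), y = n(NaOH).
Titrant: 1x + 1y = 0.01161;  mass: 23.95x + 40.00y = 0.3895
Solving, x = 4.658 × 10^-3 mol, y = 6.949 × 10^-3 mol
mass of LiOH = 4.658 × 10^-3 × 23.95 = 0.1116 g
% LiOH = 0.1116 / 0.3895 × 100 = 28.64 %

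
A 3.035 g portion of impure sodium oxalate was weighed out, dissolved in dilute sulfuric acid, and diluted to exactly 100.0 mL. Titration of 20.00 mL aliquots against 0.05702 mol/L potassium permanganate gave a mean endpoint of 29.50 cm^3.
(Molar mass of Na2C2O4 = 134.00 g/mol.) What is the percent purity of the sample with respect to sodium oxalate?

92.83 %

2 MnO4^- + 5 C2O4^2- + 16 H^+ → 2 Mn^2+ + 10 CO2 + 8 H2O
n(KMnO4) per titration = 0.02950 × 0.05702 = 1.682 × 10^-3 mol
From the 5:2 ratio, n(Na2C2O4) in each aliquot = 5/2 × 1.682 × 10^-3 = 4.205 × 10^-3 mol
n(Na2C2O4) in the whole flask = 4.205 × 10^-3 × 100.0/20.00 = 0.02103 mol
mass of Na2C2O4 = 0.02103 × 134.00 = 2.818 g
% Na2C2O4 = 2.818 / 3.035 × 100 = 92.83 %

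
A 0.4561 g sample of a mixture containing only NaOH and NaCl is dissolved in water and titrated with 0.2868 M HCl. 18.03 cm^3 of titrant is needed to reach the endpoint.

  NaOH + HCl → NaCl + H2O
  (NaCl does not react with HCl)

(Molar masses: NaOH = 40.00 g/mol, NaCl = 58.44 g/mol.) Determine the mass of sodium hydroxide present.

n(HCl) = 0.01803 × 0.2868 = 5.171 × 10^-3 mol
Let x = n(NaOH), y = n(NaCl).
Titrant: 1x = 5.171 × 10^-3;  mass: 40.00x + 58.44y = 0.4561
Solving, x = 5.171 × 10^-3 mol, y = 4.265 × 10^-3 mol
mass of NaOH = 5.171 × 10^-3 × 40.00 = 0.2068 g

0.2068 g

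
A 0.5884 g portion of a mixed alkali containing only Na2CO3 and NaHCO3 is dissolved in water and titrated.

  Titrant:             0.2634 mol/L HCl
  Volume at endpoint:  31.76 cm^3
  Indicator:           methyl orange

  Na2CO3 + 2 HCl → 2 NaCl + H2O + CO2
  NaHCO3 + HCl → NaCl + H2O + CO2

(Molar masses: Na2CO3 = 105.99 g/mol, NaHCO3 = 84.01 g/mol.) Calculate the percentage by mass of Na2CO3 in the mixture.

n(HCl) = 0.03176 × 0.2634 = 8.366 × 10^-3 mol
Let x = n(Na2CO3), y = n(NaHCO3).
Titrant: 2x + 1y = 8.366 × 10^-3;  mass: 105.99x + 84.01y = 0.5884
Solving, x = 1.844 × 10^-3 mol, y = 4.677 × 10^-3 mol
mass of Na2CO3 = 1.844 × 10^-3 × 105.99 = 0.1955 g
% Na2CO3 = 0.1955 / 0.5884 × 100 = 33.22 %

33.22 %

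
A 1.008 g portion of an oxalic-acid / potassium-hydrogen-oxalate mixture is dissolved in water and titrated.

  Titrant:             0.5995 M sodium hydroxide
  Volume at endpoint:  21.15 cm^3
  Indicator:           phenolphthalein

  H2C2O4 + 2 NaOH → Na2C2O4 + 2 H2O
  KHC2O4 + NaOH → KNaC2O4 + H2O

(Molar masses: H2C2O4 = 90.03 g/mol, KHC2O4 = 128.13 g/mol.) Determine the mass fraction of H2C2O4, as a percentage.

33.13 %

n(NaOH) = 0.02115 × 0.5995 = 0.01268 mol
Let x = n(H2C2O4), y = n(KHC2O4).
Titrant: 2x + 1y = 0.01268;  mass: 90.03x + 128.13y = 1.008
Solving, x = 3.709 × 10^-3 mol, y = 5.261 × 10^-3 mol
mass of H2C2O4 = 3.709 × 10^-3 × 90.03 = 0.3340 g
% H2C2O4 = 0.3340 / 1.008 × 100 = 33.13 %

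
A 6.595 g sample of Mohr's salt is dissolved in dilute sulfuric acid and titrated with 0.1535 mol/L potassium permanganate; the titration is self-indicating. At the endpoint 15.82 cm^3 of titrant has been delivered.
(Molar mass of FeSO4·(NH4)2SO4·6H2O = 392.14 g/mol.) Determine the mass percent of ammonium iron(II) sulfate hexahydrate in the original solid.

72.20 %

MnO4^- + 5 Fe^2+ + 8 H^+ → Mn^2+ + 5 Fe^3+ + 4 H2O
n(KMnO4) = 0.01582 L × 0.1535 mol/L = 2.428 × 10^-3 mol
From the 5:1 ratio, n(FeSO4·(NH4)2SO4·6H2O) = 5/1 × 2.428 × 10^-3 = 0.01214 mol
mass of FeSO4·(NH4)2SO4·6H2O = 0.01214 × 392.14 g/mol = 4.761 g
% FeSO4·(NH4)2SO4·6H2O = 4.761 / 6.595 × 100 = 72.20 %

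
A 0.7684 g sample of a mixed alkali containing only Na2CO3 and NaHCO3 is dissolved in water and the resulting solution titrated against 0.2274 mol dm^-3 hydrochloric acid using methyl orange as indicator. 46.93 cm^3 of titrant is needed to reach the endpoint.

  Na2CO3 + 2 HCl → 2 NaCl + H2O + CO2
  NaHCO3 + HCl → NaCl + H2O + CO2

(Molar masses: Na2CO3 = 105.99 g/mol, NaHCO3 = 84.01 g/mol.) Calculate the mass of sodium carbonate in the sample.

n(HCl) = 0.04693 × 0.2274 = 0.01067 mol
Let x = n(Na2CO3), y = n(NaHCO3).
Titrant: 2x + 1y = 0.01067;  mass: 105.99x + 84.01y = 0.7684
Solving, x = 2.066 × 10^-3 mol, y = 6.540 × 10^-3 mol
mass of Na2CO3 = 2.066 × 10^-3 × 105.99 = 0.2190 g

0.2190 g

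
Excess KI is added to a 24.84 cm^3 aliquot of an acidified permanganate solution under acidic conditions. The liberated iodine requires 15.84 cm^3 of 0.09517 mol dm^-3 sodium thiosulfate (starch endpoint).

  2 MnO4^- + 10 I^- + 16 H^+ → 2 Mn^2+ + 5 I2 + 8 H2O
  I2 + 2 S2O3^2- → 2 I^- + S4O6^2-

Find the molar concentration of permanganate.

0.01214 mol/L

n(S2O3^2-) = 0.01584 × 0.09517 = 1.507 × 10^-3 mol
n(I2) = n(S2O3^2-)/2 = 7.537 × 10^-4 mol
From the 2:5 ratio, n(MnO4^-) in the aliquot = 2/5 × 7.537 × 10^-4 = 3.015 × 10^-4 mol
[MnO4^-] = 3.015 × 10^-4 / 0.02484 = 0.01214 mol/L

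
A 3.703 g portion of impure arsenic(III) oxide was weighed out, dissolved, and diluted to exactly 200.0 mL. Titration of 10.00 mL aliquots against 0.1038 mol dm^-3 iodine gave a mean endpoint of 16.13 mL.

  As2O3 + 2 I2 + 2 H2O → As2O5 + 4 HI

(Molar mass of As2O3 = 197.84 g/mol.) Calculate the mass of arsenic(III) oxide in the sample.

3.312 g

n(I2) per titration = 0.01613 × 0.1038 = 1.674 × 10^-3 mol
From the 1:2 ratio, n(As2O3) in each aliquot = 1/2 × 1.674 × 10^-3 = 8.371 × 10^-4 mol
n(As2O3) in the whole flask = 8.371 × 10^-4 × 200.0/10.00 = 0.01674 mol
mass of As2O3 = 0.01674 × 197.84 = 3.312 g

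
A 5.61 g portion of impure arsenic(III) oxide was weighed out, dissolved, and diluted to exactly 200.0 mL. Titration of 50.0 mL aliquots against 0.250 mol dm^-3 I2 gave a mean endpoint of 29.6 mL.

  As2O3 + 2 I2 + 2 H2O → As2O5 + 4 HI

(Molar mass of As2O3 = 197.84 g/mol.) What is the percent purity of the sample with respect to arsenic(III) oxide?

n(I2) per titration = 0.0296 × 0.250 = 7.40 × 10^-3 mol
From the 1:2 ratio, n(As2O3) in each aliquot = 1/2 × 7.40 × 10^-3 = 3.70 × 10^-3 mol
n(As2O3) in the whole flask = 3.70 × 10^-3 × 200.0/50.0 = 0.0148 mol
mass of As2O3 = 0.0148 × 197.84 = 2.93 g
% As2O3 = 2.93 / 5.61 × 100 = 52.2 %

52.2 %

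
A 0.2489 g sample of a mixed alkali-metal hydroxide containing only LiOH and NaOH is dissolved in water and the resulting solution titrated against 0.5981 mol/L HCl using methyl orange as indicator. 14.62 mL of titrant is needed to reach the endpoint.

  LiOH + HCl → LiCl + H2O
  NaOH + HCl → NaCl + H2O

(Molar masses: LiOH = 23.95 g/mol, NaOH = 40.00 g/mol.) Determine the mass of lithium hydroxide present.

0.1505 g

n(HCl) = 0.01462 × 0.5981 = 8.744 × 10^-3 mol
Let x = n(LiOH), y = n(NaOH).
Titrant: 1x + 1y = 8.744 × 10^-3;  mass: 23.95x + 40.00y = 0.2489
Solving, x = 6.285 × 10^-3 mol, y = 2.460 × 10^-3 mol
mass of LiOH = 6.285 × 10^-3 × 23.95 = 0.1505 g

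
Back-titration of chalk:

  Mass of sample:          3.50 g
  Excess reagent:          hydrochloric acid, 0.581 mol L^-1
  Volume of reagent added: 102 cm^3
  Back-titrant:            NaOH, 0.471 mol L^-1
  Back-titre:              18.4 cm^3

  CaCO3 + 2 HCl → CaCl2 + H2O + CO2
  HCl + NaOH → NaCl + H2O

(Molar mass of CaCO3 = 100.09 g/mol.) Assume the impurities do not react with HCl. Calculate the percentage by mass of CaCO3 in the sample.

n(HCl) added = 0.102 × 0.581 = 0.0593 mol
n(NaOH) used in back-titration = 0.0184 × 0.471 = 8.67 × 10^-3 mol
n(HCl) left over = 8.67 × 10^-3 mol (1:1 ratio)
n(HCl) consumed by analyte = 0.0593 − 8.67 × 10^-3 = 0.0506 mol
From the 1:2 ratio, n(CaCO3) = 1/2 × 0.0506 = 0.0253 mol
mass of CaCO3 = 0.0253 × 100.09 = 2.53 g
% CaCO3 = 2.53 / 3.50 × 100 = 72.3 %

72.3 %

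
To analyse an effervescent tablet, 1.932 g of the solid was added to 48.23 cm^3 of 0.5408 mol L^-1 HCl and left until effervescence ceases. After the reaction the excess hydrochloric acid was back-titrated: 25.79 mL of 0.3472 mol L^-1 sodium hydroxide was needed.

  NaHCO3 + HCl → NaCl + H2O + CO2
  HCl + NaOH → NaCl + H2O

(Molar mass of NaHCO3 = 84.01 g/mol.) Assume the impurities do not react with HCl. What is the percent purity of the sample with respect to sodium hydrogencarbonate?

n(HCl) added = 0.04823 × 0.5408 = 0.02608 mol
n(NaOH) used in back-titration = 0.02579 × 0.3472 = 8.954 × 10^-3 mol
n(HCl) left over = 8.954 × 10^-3 mol (1:1 ratio)
n(HCl) consumed by analyte = 0.02608 − 8.954 × 10^-3 = 0.01713 mol
n(NaHCO3) = 0.01713 mol (1:1 ratio)
mass of NaHCO3 = 0.01713 × 84.01 = 1.439 g
% NaHCO3 = 1.439 / 1.932 × 100 = 74.48 %

74.48 %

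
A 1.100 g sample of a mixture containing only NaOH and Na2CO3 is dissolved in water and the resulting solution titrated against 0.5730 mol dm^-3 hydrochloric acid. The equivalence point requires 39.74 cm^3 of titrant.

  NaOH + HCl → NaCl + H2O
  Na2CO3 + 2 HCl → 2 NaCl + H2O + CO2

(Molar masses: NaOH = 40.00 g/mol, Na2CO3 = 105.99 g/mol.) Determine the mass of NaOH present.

0.3286 g

n(HCl) = 0.03974 × 0.5730 = 0.02277 mol
Let x = n(NaOH), y = n(Na2CO3).
Titrant: 1x + 2y = 0.02277;  mass: 40.00x + 105.99y = 1.100
Solving, x = 8.215 × 10^-3 mol, y = 7.278 × 10^-3 mol
mass of NaOH = 8.215 × 10^-3 × 40.00 = 0.3286 g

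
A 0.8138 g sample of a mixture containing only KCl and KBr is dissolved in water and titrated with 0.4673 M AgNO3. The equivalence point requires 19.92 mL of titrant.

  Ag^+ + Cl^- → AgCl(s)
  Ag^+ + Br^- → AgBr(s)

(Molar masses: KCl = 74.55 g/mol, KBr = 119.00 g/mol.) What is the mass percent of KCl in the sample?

n(AgNO3) = 0.01992 × 0.4673 = 9.309 × 10^-3 mol
Let x = n(KCl), y = n(KBr).
Titrant: 1x + 1y = 9.309 × 10^-3;  mass: 74.55x + 119.00y = 0.8138
Solving, x = 6.612 × 10^-3 mol, y = 2.696 × 10^-3 mol
mass of KCl = 6.612 × 10^-3 × 74.55 = 0.4930 g
% KCl = 0.4930 / 0.8138 × 100 = 60.58 %

60.58 %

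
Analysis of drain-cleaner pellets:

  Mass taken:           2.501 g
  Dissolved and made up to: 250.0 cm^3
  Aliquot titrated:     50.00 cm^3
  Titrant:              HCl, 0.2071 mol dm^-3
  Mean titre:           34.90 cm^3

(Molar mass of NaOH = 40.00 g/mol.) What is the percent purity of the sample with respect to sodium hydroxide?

57.80 %

NaOH + HCl → NaCl + H2O
n(HCl) per titration = 0.03490 × 0.2071 = 7.228 × 10^-3 mol
n(NaOH) in each aliquot = 7.228 × 10^-3 mol (1:1 ratio)
n(NaOH) in the whole flask = 7.228 × 10^-3 × 250.0/50.00 = 0.03614 mol
mass of NaOH = 0.03614 × 40.00 = 1.446 g
% NaOH = 1.446 / 2.501 × 100 = 57.80 %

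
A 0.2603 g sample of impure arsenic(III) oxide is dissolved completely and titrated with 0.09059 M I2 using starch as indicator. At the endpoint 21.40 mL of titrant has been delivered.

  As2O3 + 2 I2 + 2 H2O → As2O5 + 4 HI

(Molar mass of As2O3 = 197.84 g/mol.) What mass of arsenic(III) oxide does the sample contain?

n(I2) = 0.02140 L × 0.09059 mol/L = 1.939 × 10^-3 mol
From the 1:2 ratio, n(As2O3) = 1/2 × 1.939 × 10^-3 = 9.693 × 10^-4 mol
mass of As2O3 = 9.693 × 10^-4 × 197.84 g/mol = 0.1918 g

0.1918 g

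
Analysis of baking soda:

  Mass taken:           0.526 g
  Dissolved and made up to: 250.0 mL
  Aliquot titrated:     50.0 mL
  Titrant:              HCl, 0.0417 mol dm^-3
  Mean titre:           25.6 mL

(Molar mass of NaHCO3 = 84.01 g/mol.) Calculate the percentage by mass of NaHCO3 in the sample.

85.2 %

NaHCO3 + HCl → NaCl + H2O + CO2
n(HCl) per titration = 0.0256 × 0.0417 = 1.07 × 10^-3 mol
n(NaHCO3) in each aliquot = 1.07 × 10^-3 mol (1:1 ratio)
n(NaHCO3) in the whole flask = 1.07 × 10^-3 × 250.0/50.0 = 5.34 × 10^-3 mol
mass of NaHCO3 = 5.34 × 10^-3 × 84.01 = 0.448 g
% NaHCO3 = 0.448 / 0.526 × 100 = 85.2 %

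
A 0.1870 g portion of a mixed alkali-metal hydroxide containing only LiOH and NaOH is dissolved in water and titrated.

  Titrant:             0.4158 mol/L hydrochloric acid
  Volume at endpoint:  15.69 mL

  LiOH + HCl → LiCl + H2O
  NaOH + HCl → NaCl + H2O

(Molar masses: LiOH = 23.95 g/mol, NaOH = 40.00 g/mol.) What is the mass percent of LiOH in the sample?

59.02 %

n(HCl) = 0.01569 × 0.4158 = 6.524 × 10^-3 mol
Let x = n(LiOH), y = n(NaOH).
Titrant: 1x + 1y = 6.524 × 10^-3;  mass: 23.95x + 40.00y = 0.1870
Solving, x = 4.608 × 10^-3 mol, y = 1.916 × 10^-3 mol
mass of LiOH = 4.608 × 10^-3 × 23.95 = 0.1104 g
% LiOH = 0.1104 / 0.1870 × 100 = 59.02 %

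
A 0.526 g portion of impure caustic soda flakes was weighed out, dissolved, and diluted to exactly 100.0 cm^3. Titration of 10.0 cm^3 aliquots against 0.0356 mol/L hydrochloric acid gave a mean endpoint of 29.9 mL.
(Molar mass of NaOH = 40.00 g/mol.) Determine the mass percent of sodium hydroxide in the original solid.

80.9 %

NaOH + HCl → NaCl + H2O
n(HCl) per titration = 0.0299 × 0.0356 = 1.06 × 10^-3 mol
n(NaOH) in each aliquot = 1.06 × 10^-3 mol (1:1 ratio)
n(NaOH) in the whole flask = 1.06 × 10^-3 × 100.0/10.0 = 0.0106 mol
mass of NaOH = 0.0106 × 40.00 = 0.426 g
% NaOH = 0.426 / 0.526 × 100 = 80.9 %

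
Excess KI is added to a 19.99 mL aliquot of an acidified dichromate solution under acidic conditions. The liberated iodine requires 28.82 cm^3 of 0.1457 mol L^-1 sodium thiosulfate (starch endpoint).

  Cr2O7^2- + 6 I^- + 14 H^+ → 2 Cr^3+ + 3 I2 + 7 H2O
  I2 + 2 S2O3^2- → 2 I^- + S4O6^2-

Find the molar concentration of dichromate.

n(S2O3^2-) = 0.02882 × 0.1457 = 4.199 × 10^-3 mol
n(I2) = n(S2O3^2-)/2 = 2.100 × 10^-3 mol
From the 1:3 ratio, n(Cr2O7^2-) in the aliquot = 1/3 × 2.100 × 10^-3 = 6.998 × 10^-4 mol
[Cr2O7^2-] = 6.998 × 10^-4 / 0.01999 = 0.03501 mol/L

0.03501 mol/L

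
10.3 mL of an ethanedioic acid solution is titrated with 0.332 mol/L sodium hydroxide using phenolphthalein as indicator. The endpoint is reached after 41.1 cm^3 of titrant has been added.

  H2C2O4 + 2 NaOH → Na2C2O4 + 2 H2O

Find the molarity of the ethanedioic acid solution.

0.662 mol/L

n(NaOH) = 0.0411 L × 0.332 mol/L = 0.0136 mol
From the 1:2 mole ratio, n(H2C2O4) = 1/2 × 0.0136 = 6.82 × 10^-3 mol
[H2C2O4] = 6.82 × 10^-3 mol / 0.0103 L = 0.662 mol/L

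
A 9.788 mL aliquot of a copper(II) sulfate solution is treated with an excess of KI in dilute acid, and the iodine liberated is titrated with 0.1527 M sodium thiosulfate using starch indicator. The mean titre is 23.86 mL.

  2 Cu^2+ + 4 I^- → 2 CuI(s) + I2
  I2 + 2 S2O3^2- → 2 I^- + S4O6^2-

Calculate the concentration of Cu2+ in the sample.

n(S2O3^2-) = 0.02386 × 0.1527 = 3.643 × 10^-3 mol
n(I2) = n(S2O3^2-)/2 = 1.822 × 10^-3 mol
From the 2:1 ratio, n(Cu2+) in the aliquot = 2/1 × 1.822 × 10^-3 = 3.643 × 10^-3 mol
[Cu2+] = 3.643 × 10^-3 / 0.009788 = 0.3722 mol/L

0.3722 M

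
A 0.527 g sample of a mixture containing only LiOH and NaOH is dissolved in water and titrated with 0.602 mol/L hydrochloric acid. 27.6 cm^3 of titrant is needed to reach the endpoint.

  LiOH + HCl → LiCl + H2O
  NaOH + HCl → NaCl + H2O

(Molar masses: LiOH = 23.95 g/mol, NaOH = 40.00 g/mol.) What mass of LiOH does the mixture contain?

0.205 g

n(HCl) = 0.0276 × 0.602 = 0.0166 mol
Let x = n(LiOH), y = n(NaOH).
Titrant: 1x + 1y = 0.0166;  mass: 23.95x + 40.00y = 0.527
Solving, x = 8.57 × 10^-3 mol, y = 8.04 × 10^-3 mol
mass of LiOH = 8.57 × 10^-3 × 23.95 = 0.205 g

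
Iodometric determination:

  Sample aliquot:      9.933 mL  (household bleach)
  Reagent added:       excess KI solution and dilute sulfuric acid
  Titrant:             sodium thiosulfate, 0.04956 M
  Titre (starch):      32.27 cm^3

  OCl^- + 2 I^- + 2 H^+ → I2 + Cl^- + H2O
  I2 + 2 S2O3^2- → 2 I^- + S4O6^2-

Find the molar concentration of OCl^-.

0.08050 M

n(S2O3^2-) = 0.03227 × 0.04956 = 1.599 × 10^-3 mol
n(I2) = n(S2O3^2-)/2 = 7.997 × 10^-4 mol
n(OCl^-) in the aliquot = 7.997 × 10^-4 mol (1:1 ratio)
[OCl^-] = 7.997 × 10^-4 / 0.009933 = 0.08050 mol/L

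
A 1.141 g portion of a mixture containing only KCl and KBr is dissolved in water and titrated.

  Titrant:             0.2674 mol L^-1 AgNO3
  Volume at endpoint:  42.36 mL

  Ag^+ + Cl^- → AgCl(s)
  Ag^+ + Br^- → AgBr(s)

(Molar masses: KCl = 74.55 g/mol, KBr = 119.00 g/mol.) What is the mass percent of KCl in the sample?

30.42 %

n(AgNO3) = 0.04236 × 0.2674 = 0.01133 mol
Let x = n(KCl), y = n(KBr).
Titrant: 1x + 1y = 0.01133;  mass: 74.55x + 119.00y = 1.141
Solving, x = 4.655 × 10^-3 mol, y = 6.672 × 10^-3 mol
mass of KCl = 4.655 × 10^-3 × 74.55 = 0.3470 g
% KCl = 0.3470 / 1.141 × 100 = 30.42 %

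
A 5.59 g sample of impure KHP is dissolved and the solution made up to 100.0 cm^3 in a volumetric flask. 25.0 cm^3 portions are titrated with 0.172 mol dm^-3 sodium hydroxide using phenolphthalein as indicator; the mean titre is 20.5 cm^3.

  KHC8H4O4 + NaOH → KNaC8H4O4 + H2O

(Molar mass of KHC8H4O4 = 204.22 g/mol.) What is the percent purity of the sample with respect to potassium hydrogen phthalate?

n(NaOH) per titration = 0.0205 × 0.172 = 3.53 × 10^-3 mol
n(KHC8H4O4) in each aliquot = 3.53 × 10^-3 mol (1:1 ratio)
n(KHC8H4O4) in the whole flask = 3.53 × 10^-3 × 100.0/25.0 = 0.0141 mol
mass of KHC8H4O4 = 0.0141 × 204.22 = 2.88 g
% KHC8H4O4 = 2.88 / 5.59 × 100 = 51.5 %

51.5 %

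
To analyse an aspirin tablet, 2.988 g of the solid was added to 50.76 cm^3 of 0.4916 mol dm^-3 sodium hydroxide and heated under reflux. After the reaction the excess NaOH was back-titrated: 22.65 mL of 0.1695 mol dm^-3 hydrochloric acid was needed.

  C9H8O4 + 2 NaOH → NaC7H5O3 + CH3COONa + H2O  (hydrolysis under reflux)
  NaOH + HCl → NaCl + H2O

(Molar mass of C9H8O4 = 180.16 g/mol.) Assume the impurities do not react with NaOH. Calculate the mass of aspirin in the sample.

n(NaOH) added = 0.05076 × 0.4916 = 0.02495 mol
n(HCl) used in back-titration = 0.02265 × 0.1695 = 3.839 × 10^-3 mol
n(NaOH) left over = 3.839 × 10^-3 mol (1:1 ratio)
n(NaOH) consumed by analyte = 0.02495 − 3.839 × 10^-3 = 0.02111 mol
From the 1:2 ratio, n(C9H8O4) = 1/2 × 0.02111 = 0.01056 mol
mass of C9H8O4 = 0.01056 × 180.16 = 1.902 g

1.902 g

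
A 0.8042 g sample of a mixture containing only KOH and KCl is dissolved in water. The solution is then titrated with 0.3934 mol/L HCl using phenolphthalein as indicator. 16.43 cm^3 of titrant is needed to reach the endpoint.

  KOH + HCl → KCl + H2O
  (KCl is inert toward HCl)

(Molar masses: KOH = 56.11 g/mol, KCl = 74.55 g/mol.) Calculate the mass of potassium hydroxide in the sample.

n(HCl) = 0.01643 × 0.3934 = 6.464 × 10^-3 mol
Let x = n(KOH), y = n(KCl).
Titrant: 1x = 6.464 × 10^-3;  mass: 56.11x + 74.55y = 0.8042
Solving, x = 6.464 × 10^-3 mol, y = 5.923 × 10^-3 mol
mass of KOH = 6.464 × 10^-3 × 56.11 = 0.3627 g

0.3627 g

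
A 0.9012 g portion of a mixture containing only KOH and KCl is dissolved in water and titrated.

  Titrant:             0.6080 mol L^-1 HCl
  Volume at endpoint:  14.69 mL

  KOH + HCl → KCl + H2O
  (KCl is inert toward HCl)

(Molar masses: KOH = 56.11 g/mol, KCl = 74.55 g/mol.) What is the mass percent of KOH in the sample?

55.61 %

n(HCl) = 0.01469 × 0.6080 = 8.932 × 10^-3 mol
Let x = n(KOH), y = n(KCl).
Titrant: 1x = 8.932 × 10^-3;  mass: 56.11x + 74.55y = 0.9012
Solving, x = 8.932 × 10^-3 mol, y = 5.366 × 10^-3 mol
mass of KOH = 8.932 × 10^-3 × 56.11 = 0.5011 g
% KOH = 0.5011 / 0.9012 × 100 = 55.61 %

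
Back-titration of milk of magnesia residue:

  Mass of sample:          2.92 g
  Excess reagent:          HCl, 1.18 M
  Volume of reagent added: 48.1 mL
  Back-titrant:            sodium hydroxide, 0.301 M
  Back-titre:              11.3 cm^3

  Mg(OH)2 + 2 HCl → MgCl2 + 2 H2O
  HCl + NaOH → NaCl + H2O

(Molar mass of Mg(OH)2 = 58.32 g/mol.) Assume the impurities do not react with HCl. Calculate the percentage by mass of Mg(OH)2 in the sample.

53.3 %

n(HCl) added = 0.0481 × 1.18 = 0.0568 mol
n(NaOH) used in back-titration = 0.0113 × 0.301 = 3.40 × 10^-3 mol
n(HCl) left over = 3.40 × 10^-3 mol (1:1 ratio)
n(HCl) consumed by analyte = 0.0568 − 3.40 × 10^-3 = 0.0534 mol
From the 1:2 ratio, n(Mg(OH)2) = 1/2 × 0.0534 = 0.0267 mol
mass of Mg(OH)2 = 0.0267 × 58.32 = 1.56 g
% Mg(OH)2 = 1.56 / 2.92 × 100 = 53.3 %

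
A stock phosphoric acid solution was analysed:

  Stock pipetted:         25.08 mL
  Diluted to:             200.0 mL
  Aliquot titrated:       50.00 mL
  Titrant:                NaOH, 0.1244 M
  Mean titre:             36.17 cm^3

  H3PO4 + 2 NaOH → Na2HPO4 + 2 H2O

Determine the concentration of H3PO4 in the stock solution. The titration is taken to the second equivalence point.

0.3588 M

n(NaOH) = 0.03617 × 0.1244 = 4.500 × 10^-3 mol
From the 1:2 ratio, n(H3PO4) in the aliquot = 1/2 × 4.500 × 10^-3 = 2.250 × 10^-3 mol
[H3PO4]_dilute = 2.250 × 10^-3 / 0.05000 = 0.04500 mol/L
Dilution factor = 200.0 / 25.08 = 7.974
[H3PO4]_stock = 0.04500 × 7.974 = 0.3588 mol/L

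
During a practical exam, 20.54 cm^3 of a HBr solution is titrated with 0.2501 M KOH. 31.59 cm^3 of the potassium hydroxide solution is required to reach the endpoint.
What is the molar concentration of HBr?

HBr + KOH → KBr + H2O
n(KOH) = 0.03159 L × 0.2501 mol/L = 7.901 × 10^-3 mol
n(HBr) = 7.901 × 10^-3 mol (1:1 mole ratio)
[HBr] = 7.901 × 10^-3 mol / 0.02054 L = 0.3846 mol/L

0.3846 M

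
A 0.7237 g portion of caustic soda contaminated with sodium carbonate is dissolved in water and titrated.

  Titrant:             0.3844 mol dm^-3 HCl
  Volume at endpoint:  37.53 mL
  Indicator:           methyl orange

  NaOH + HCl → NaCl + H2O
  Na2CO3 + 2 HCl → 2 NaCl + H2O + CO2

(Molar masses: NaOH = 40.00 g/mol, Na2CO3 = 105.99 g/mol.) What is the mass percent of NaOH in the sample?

17.37 %

n(HCl) = 0.03753 × 0.3844 = 0.01443 mol
Let x = n(NaOH), y = n(Na2CO3).
Titrant: 1x + 2y = 0.01443;  mass: 40.00x + 105.99y = 0.7237
Solving, x = 3.142 × 10^-3 mol, y = 5.642 × 10^-3 mol
mass of NaOH = 3.142 × 10^-3 × 40.00 = 0.1257 g
% NaOH = 0.1257 / 0.7237 × 100 = 17.37 %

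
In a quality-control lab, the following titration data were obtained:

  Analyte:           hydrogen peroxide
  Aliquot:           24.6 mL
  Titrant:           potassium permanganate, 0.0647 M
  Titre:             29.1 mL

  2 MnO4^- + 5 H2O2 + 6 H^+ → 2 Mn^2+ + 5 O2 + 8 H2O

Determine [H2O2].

n(KMnO4) = 0.0291 L × 0.0647 mol/L = 1.88 × 10^-3 mol
From the 5:2 mole ratio, n(H2O2) = 5/2 × 1.88 × 10^-3 = 4.71 × 10^-3 mol
[H2O2] = 4.71 × 10^-3 mol / 0.0246 L = 0.191 mol/L

0.191 M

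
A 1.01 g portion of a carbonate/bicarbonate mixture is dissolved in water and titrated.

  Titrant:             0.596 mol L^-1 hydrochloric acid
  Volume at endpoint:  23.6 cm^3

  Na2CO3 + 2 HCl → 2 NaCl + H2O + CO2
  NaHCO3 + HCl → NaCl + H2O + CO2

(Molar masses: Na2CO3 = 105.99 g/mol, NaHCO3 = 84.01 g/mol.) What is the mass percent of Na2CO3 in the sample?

29.0 %

n(HCl) = 0.0236 × 0.596 = 0.0141 mol
Let x = n(Na2CO3), y = n(NaHCO3).
Titrant: 2x + 1y = 0.0141;  mass: 105.99x + 84.01y = 1.01
Solving, x = 2.77 × 10^-3 mol, y = 8.53 × 10^-3 mol
mass of Na2CO3 = 2.77 × 10^-3 × 105.99 = 0.293 g
% Na2CO3 = 0.293 / 1.01 × 100 = 29.0 %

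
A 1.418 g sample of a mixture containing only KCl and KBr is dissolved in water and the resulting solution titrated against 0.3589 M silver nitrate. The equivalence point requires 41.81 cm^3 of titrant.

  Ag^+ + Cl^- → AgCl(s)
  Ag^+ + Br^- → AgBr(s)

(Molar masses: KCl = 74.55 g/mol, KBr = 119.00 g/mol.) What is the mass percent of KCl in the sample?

n(AgNO3) = 0.04181 × 0.3589 = 0.01501 mol
Let x = n(KCl), y = n(KBr).
Titrant: 1x + 1y = 0.01501;  mass: 74.55x + 119.00y = 1.418
Solving, x = 8.271 × 10^-3 mol, y = 6.734 × 10^-3 mol
mass of KCl = 8.271 × 10^-3 × 74.55 = 0.6166 g
% KCl = 0.6166 / 1.418 × 100 = 43.49 %

43.49 %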